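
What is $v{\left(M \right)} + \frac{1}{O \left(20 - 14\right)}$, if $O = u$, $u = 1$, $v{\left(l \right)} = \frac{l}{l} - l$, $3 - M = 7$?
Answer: $\frac{31}{6} \approx 5.1667$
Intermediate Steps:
$M = -4$ ($M = 3 - 7 = -4$)
$v{\left(l \right)} = 1 - l$
$O = 1$
$v{\left(M \right)} + \frac{1}{O \left(20 - 14\right)} = \left(1 - -4\right) + \frac{1}{1 \left(20 - 14\right)} = \left(1 + 4\right) + 1 \cdot \frac{1}{6} = 5 + 1 \cdot \frac{1}{6} = 5 + \frac{1}{6} = \frac{31}{6}$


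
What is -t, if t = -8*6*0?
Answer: 0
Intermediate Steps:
t = 0 (t = -48*0 = 0)
-t = -1*0 = 0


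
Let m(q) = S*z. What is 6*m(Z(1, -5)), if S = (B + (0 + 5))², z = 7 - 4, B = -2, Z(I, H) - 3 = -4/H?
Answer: 162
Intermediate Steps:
Z(I, H) = 3 - 4/H
z = 3
S = 9 (S = (-2 + (0 + 5))² = (-2 + 5)² = 3² = 9)
m(q) = 27 (m(q) = 9*3 = 27)
6*m(Z(1, -5)) = 6*27 = 162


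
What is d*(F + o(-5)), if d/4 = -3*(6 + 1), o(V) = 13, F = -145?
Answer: 11088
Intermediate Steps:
d = -84 (d = 4*(-3*(6 + 1)) = 4*(-3*7) = 4*(-21) = -84)
d*(F + o(-5)) = -84*(-145 + 13) = -84*(-132) = 11088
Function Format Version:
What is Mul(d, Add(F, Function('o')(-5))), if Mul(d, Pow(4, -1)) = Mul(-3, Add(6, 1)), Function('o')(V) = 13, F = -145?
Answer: 11088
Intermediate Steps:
d = -84 (d = Mul(4, Mul(-3, Add(6, 1))) = Mul(4, Mul(-3, 7)) = Mul(4, -21) = -84)
Mul(d, Add(F, Function('o')(-5))) = Mul(-84, Add(-145, 13)) = Mul(-84, -132) = 11088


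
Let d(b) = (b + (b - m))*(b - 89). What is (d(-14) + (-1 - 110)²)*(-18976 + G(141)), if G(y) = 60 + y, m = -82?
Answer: -126900225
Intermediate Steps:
d(b) = (-89 + b)*(82 + 2*b) (d(b) = (b + (b - 1*(-82)))*(b - 89) = (b + (b + 82))*(-89 + b) = (b + (82 + b))*(-89 + b) = (82 + 2*b)*(-89 + b) = (-89 + b)*(82 + 2*b))
(d(-14) + (-1 - 110)²)*(-18976 + G(141)) = ((-7298 - 96*(-14) + 2*(-14)²) + (-1 - 110)²)*(-18976 + (60 + 141)) = ((-7298 + 1344 + 2*196) + (-111)²)*(-18976 + 201) = ((-7298 + 1344 + 392) + 12321)*(-18775) = (-5562 + 12321)*(-18775) = 6759*(-18775) = -126900225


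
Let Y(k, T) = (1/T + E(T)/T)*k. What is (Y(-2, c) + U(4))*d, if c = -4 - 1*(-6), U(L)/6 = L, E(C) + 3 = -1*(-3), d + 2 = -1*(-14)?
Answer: 276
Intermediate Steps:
d = 12 (d = -2 - 1*(-14) = -2 + 14 = 12)
E(C) = 0 (E(C) = -3 - 1*(-3) = -3 + 3 = 0)
U(L) = 6*L
c = 2 (c = -4 + 6 = 2)
Y(k, T) = k/T (Y(k, T) = (1/T + 0/T)*k = (1/T + 0)*k = k/T)
(Y(-2, c) + U(4))*d = (-2/2 + 6*4)*12 = (-2*½ + 24)*12 = (-1 + 24)*12 = 23*12 = 276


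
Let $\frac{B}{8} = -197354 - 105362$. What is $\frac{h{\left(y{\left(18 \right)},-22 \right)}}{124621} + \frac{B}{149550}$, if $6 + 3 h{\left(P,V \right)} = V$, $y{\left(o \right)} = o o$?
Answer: $- \frac{21557111492}{1331219325} \approx -16.194$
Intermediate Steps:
$y{\left(o \right)} = o^{2}$
$h{\left(P,V \right)} = -2 + \frac{V}{3}$
$B = -2421728$ ($B = 8 \left(-197354 - 105362\right) = 8 \left(-302716\right) = -2421728$)
$\frac{h{\left(y{\left(18 \right)},-22 \right)}}{124621} + \frac{B}{149550} = \frac{-2 + \frac{1}{3} \left(-22\right)}{124621} - \frac{2421728}{149550} = \left(-2 - \frac{22}{3}\right) \frac{1}{124621} - \frac{1210864}{74775} = \left(- \frac{28}{3}\right) \frac{1}{124621} - \frac{1210864}{74775} = - \frac{4}{53409} - \frac{1210864}{74775} = - \frac{21557111492}{1331219325}$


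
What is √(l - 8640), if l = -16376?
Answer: 2*I*√6254 ≈ 158.16*I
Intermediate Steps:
√(l - 8640) = √(-16376 - 8640) = √(-25016) = 2*I*√6254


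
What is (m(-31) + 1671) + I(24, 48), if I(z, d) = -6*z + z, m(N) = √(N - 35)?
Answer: 1551 + I*√66 ≈ 1551.0 + 8.124*I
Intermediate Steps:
m(N) = √(-35 + N)
I(z, d) = -5*z
(m(-31) + 1671) + I(24, 48) = (√(-35 - 31) + 1671) - 5*24 = (√(-66) + 1671) - 120 = (I*√66 + 1671) - 120 = (1671 + I*√66) - 120 = 1551 + I*√66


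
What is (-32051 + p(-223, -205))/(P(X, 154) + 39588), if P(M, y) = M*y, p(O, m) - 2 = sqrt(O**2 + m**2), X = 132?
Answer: -10683/19972 + sqrt(91754)/59916 ≈ -0.52984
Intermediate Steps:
p(O, m) = 2 + sqrt(O**2 + m**2)
(-32051 + p(-223, -205))/(P(X, 154) + 39588) = (-32051 + (2 + sqrt((-223)**2 + (-205)**2)))/(132*154 + 39588) = (-32051 + (2 + sqrt(49729 + 42025)))/(20328 + 39588) = (-32051 + (2 + sqrt(91754)))/59916 = (-32049 + sqrt(91754))*(1/59916) = -10683/19972 + sqrt(91754)/59916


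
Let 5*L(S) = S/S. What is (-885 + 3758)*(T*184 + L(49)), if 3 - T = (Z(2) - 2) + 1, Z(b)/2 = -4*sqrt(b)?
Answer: 10575513/5 + 4229056*sqrt(2) ≈ 8.0959e+6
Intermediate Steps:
Z(b) = -8*sqrt(b) (Z(b) = 2*(-4*sqrt(b)) = -8*sqrt(b))
T = 4 + 8*sqrt(2) (T = 3 - ((-8*sqrt(2) - 2) + 1) = 3 - ((-2 - 8*sqrt(2)) + 1) = 3 - (-1 - 8*sqrt(2)) = 3 + (1 + 8*sqrt(2)) = 4 + 8*sqrt(2) ≈ 15.314)
L(S) = 1/5 (L(S) = (S/S)/5 = (1/5)*1 = 1/5)
(-885 + 3758)*(T*184 + L(49)) = (-885 + 3758)*((4 + 8*sqrt(2))*184 + 1/5) = 2873*((736 + 1472*sqrt(2)) + 1/5) = 2873*(3681/5 + 1472*sqrt(2)) = 10575513/5 + 4229056*sqrt(2)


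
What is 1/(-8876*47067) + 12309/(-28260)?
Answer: -71420697779/163973426610 ≈ -0.43556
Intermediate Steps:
1/(-8876*47067) + 12309/(-28260) = -1/8876*1/47067 + 12309*(-1/28260) = -1/417766692 - 4103/9420 = -71420697779/163973426610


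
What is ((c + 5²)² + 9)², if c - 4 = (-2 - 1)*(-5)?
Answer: 3783025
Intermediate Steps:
c = 19 (c = 4 + (-2 - 1)*(-5) = 4 - 3*(-5) = 4 + 15 = 19)
((c + 5²)² + 9)² = ((19 + 5²)² + 9)² = ((19 + 25)² + 9)² = (44² + 9)² = (1936 + 9)² = 1945² = 3783025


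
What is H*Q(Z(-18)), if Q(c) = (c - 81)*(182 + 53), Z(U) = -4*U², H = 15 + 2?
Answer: -5501115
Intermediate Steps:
H = 17
Q(c) = -19035 + 235*c (Q(c) = (-81 + c)*235 = -19035 + 235*c)
H*Q(Z(-18)) = 17*(-19035 + 235*(-4*(-18)²)) = 17*(-19035 + 235*(-4*324)) = 17*(-19035 + 235*(-1296)) = 17*(-19035 - 304560) = 17*(-323595) = -5501115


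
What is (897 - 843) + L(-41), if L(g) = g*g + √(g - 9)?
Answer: 1735 + 5*I*√2 ≈ 1735.0 + 7.0711*I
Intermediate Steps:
L(g) = g² + √(-9 + g)
(897 - 843) + L(-41) = (897 - 843) + ((-41)² + √(-9 - 41)) = 54 + (1681 + √(-50)) = 54 + (1681 + 5*I*√2) = 1735 + 5*I*√2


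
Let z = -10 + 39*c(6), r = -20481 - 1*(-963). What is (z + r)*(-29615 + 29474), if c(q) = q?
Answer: 2720454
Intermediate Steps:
r = -19518 (r = -20481 + 963 = -19518)
z = 224 (z = -10 + 39*6 = -10 + 234 = 224)
(z + r)*(-29615 + 29474) = (224 - 19518)*(-29615 + 29474) = -19294*(-141) = 2720454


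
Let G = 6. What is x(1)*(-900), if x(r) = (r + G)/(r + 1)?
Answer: -3150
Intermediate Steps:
x(r) = (6 + r)/(1 + r) (x(r) = (r + 6)/(r + 1) = (6 + r)/(1 + r))
x(1)*(-900) = ((6 + 1)/(1 + 1))*(-900) = (7/2)*(-900) = -3150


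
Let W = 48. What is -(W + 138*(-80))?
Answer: 10992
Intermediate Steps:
-(W + 138*(-80)) = -(48 + 138*(-80)) = -(48 - 11040) = -1*(-10992) = 10992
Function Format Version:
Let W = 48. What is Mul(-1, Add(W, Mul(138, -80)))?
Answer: 10992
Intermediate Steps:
Mul(-1, Add(W, Mul(138, -80))) = Mul(-1, Add(48, Mul(138, -80))) = Mul(-1, Add(48, -11040)) = Mul(-1, -10992) = 10992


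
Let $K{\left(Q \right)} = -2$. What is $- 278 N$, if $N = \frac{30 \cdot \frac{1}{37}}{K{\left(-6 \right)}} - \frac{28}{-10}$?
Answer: $- \frac{123154}{185} \approx -665.7$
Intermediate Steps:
$N = \frac{443}{185}$ ($N = \frac{30 \cdot \frac{1}{37}}{-2} - \frac{28}{-10} = 30 \cdot \frac{1}{37} \left(- \frac{1}{2}\right) - - \frac{14}{5} = \frac{30}{37} \left(- \frac{1}{2}\right) + \frac{14}{5} = - \frac{15}{37} + \frac{14}{5} = \frac{443}{185} \approx 2.3946$)
$- 278 N = \left(-278\right) \frac{443}{185} = - \frac{123154}{185}$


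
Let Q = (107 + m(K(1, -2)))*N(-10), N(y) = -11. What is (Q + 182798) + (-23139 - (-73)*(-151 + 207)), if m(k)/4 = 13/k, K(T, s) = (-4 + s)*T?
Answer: 487996/3 ≈ 1.6267e+5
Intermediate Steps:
K(T, s) = T*(-4 + s)
m(k) = 52/k (m(k) = 4*(13/k) = 52/k)
Q = -3245/3 (Q = (107 + 52/((1*(-4 - 2))))*(-11) = (107 + 52/((1*(-6))))*(-11) = (107 + 52/(-6))*(-11) = (107 + 52*(-1/6))*(-11) = (107 - 26/3)*(-11) = (295/3)*(-11) = -3245/3 ≈ -1081.7)
(Q + 182798) + (-23139 - (-73)*(-151 + 207)) = (-3245/3 + 182798) + (-23139 - (-73)*(-151 + 207)) = 545149/3 + (-23139 - (-73)*56) = 545149/3 + (-23139 - 1*(-4088)) = 545149/3 + (-23139 + 4088) = 545149/3 - 19051 = 487996/3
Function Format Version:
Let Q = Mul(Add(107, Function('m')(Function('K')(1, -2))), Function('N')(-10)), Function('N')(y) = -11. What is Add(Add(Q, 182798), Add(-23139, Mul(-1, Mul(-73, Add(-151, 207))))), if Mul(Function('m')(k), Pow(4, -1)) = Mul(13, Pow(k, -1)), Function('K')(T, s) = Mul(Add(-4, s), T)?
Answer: Rational(487996, 3) ≈ 1.6267e+5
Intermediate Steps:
Function('K')(T, s) = Mul(T, Add(-4, s))
Function('m')(k) = Mul(52, Pow(k, -1)) (Function('m')(k) = Mul(4, Mul(13, Pow(k, -1))) = Mul(52, Pow(k, -1)))
Q = Rational(-3245, 3) (Q = Mul(Add(107, Mul(52, Pow(Mul(1, Add(-4, -2)), -1))), -11) = Mul(Add(107, Mul(52, Pow(Mul(1, -6), -1))), -11) = Mul(Add(107, Mul(52, Pow(-6, -1))), -11) = Mul(Add(107, Mul(52, Rational(-1, 6))), -11) = Mul(Add(107, Rational(-26, 3)), -11) = Mul(Rational(295, 3), -11) = Rational(-3245, 3) ≈ -1081.7)
Add(Add(Q, 182798), Add(-23139, Mul(-1, Mul(-73, Add(-151, 207))))) = Add(Add(Rational(-3245, 3), 182798), Add(-23139, Mul(-1, Mul(-73, Add(-151, 207))))) = Add(Rational(545149, 3), Add(-23139, Mul(-1, Mul(-73, 56)))) = Add(Rational(545149, 3), Add(-23139, Mul(-1, -4088))) = Add(Rational(545149, 3), Add(-23139, 4088)) = Add(Rational(545149, 3), -19051) = Rational(487996, 3)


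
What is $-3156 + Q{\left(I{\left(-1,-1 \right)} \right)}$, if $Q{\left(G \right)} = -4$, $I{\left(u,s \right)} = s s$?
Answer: $-3160$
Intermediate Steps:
$I{\left(u,s \right)} = s^{2}$
$-3156 + Q{\left(I{\left(-1,-1 \right)} \right)} = -3156 - 4 = -3160$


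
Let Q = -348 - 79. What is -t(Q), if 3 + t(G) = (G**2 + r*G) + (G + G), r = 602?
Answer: 75582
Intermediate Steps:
Q = -427
t(G) = -3 + G**2 + 604*G (t(G) = -3 + ((G**2 + 602*G) + (G + G)) = -3 + ((G**2 + 602*G) + 2*G) = -3 + (G**2 + 604*G) = -3 + G**2 + 604*G)
-t(Q) = -(-3 + (-427)**2 + 604*(-427)) = -(-3 + 182329 - 257908) = -1*(-75582) = 75582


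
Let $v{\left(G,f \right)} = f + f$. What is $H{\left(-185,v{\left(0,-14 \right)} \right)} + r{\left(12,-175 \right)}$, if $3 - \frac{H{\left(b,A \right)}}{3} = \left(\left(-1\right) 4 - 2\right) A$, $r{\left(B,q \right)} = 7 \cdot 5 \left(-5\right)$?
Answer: $-670$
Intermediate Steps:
$v{\left(G,f \right)} = 2 f$
$r{\left(B,q \right)} = -175$ ($r{\left(B,q \right)} = 35 \left(-5\right) = -175$)
$H{\left(b,A \right)} = 9 + 18 A$ ($H{\left(b,A \right)} = 9 - 3 \left(\left(-1\right) 4 - 2\right) A = 9 - 3 \left(-4 - 2\right) A = 9 - 3 \left(- 6 A\right) = 9 + 18 A$)
$H{\left(-185,v{\left(0,-14 \right)} \right)} + r{\left(12,-175 \right)} = \left(9 + 18 \cdot 2 \left(-14\right)\right) - 175 = \left(9 + 18 \left(-28\right)\right) - 175 = \left(9 - 504\right) - 175 = -495 - 175 = -670$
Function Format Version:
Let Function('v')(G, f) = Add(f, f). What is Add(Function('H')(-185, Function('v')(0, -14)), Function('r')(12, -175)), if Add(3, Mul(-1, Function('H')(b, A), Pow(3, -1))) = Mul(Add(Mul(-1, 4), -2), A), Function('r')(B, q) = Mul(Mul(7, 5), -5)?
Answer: -670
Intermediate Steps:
Function('v')(G, f) = Mul(2, f)
Function('r')(B, q) = -175 (Function('r')(B, q) = Mul(35, -5) = -175)
Function('H')(b, A) = Add(9, Mul(18, A)) (Function('H')(b, A) = Add(9, Mul(-3, Mul(Add(Mul(-1, 4), -2), A))) = Add(9, Mul(-3, Mul(Add(-4, -2), A))) = Add(9, Mul(-3, Mul(-6, A))) = Add(9, Mul(18, A)))
Add(Function('H')(-185, Function('v')(0, -14)), Function('r')(12, -175)) = Add(Add(9, Mul(18, Mul(2, -14))), -175) = Add(Add(9, Mul(18, -28)), -175) = Add(Add(9, -504), -175) = Add(-495, -175) = -670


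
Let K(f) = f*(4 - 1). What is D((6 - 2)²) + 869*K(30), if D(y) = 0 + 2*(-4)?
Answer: 78202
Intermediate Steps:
K(f) = 3*f (K(f) = f*3 = 3*f)
D(y) = -8 (D(y) = 0 - 8 = -8)
D((6 - 2)²) + 869*K(30) = -8 + 869*(3*30) = -8 + 869*90 = -8 + 78210 = 78202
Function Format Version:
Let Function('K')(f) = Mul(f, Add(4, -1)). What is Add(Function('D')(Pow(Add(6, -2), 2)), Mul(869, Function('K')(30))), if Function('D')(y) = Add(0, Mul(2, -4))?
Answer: 78202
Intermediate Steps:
Function('K')(f) = Mul(3, f) (Function('K')(f) = Mul(f, 3) = Mul(3, f))
Function('D')(y) = -8 (Function('D')(y) = Add(0, -8) = -8)
Add(Function('D')(Pow(Add(6, -2), 2)), Mul(869, Function('K')(30))) = Add(-8, Mul(869, Mul(3, 30))) = Add(-8, Mul(869, 90)) = Add(-8, 78210) = 78202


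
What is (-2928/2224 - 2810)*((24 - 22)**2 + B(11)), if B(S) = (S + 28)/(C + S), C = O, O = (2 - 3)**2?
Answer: -11332417/556 ≈ -20382.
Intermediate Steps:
O = 1 (O = (-1)**2 = 1)
C = 1
B(S) = (28 + S)/(1 + S) (B(S) = (S + 28)/(1 + S) = (28 + S)/(1 + S))
(-2928/2224 - 2810)*((24 - 22)**2 + B(11)) = (-2928/2224 - 2810)*((24 - 22)**2 + (28 + 11)/(1 + 11)) = (-2928*1/2224 - 2810)*(2**2 + 39/12) = (-183/139 - 2810)*(4 + (1/12)*39) = -390773*(4 + 13/4)/139 = -390773/139*29/4 = -11332417/556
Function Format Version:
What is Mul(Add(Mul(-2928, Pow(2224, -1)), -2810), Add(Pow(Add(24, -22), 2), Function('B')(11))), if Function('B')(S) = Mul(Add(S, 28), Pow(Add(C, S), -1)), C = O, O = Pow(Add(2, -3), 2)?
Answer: Rational(-11332417, 556) ≈ -20382.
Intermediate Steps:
O = 1 (O = Pow(-1, 2) = 1)
C = 1
Function('B')(S) = Mul(Pow(Add(1, S), -1), Add(28, S)) (Function('B')(S) = Mul(Add(S, 28), Pow(Add(1, S), -1)) = Mul(Add(28, S), Pow(Add(1, S), -1)) = Mul(Pow(Add(1, S), -1), Add(28, S)))
Mul(Add(Mul(-2928, Pow(2224, -1)), -2810), Add(Pow(Add(24, -22), 2), Function('B')(11))) = Mul(Add(Mul(-2928, Pow(2224, -1)), -2810), Add(Pow(Add(24, -22), 2), Mul(Pow(Add(1, 11), -1), Add(28, 11)))) = Mul(Add(Mul(-2928, Rational(1, 2224)), -2810), Add(Pow(2, 2), Mul(Pow(12, -1), 39))) = Mul(Add(Rational(-183, 139), -2810), Add(4, Mul(Rational(1, 12), 39))) = Mul(Rational(-390773, 139), Add(4, Rational(13, 4))) = Mul(Rational(-390773, 139), Rational(29, 4)) = Rational(-11332417, 556)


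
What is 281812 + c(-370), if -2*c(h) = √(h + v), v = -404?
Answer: 281812 - 3*I*√86/2 ≈ 2.8181e+5 - 13.91*I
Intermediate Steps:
c(h) = -√(-404 + h)/2 (c(h) = -√(h - 404)/2 = -√(-404 + h)/2)
281812 + c(-370) = 281812 - √(-404 - 370)/2 = 281812 - 3*I*√86/2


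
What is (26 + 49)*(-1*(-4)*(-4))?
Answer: -1200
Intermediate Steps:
(26 + 49)*(-1*(-4)*(-4)) = 75*(4*(-4)) = 75*(-16) = -1200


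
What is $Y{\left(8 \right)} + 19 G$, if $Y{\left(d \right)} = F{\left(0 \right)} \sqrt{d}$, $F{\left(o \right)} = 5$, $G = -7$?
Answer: $-133 + 10 \sqrt{2} \approx -118.86$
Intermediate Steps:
$Y{\left(d \right)} = 5 \sqrt{d}$
$Y{\left(8 \right)} + 19 G = 5 \sqrt{8} + 19 \left(-7\right) = 5 \cdot 2 \sqrt{2} - 133 = 10 \sqrt{2} - 133 = -133 + 10 \sqrt{2}$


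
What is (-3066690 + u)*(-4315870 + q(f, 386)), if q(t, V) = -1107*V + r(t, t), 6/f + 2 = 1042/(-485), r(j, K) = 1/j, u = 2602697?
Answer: 3202162438210138/1455 ≈ 2.2008e+12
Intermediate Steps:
f = -1455/1006 (f = 6/(-2 + 1042/(-485)) = 6/(-2 + 1042*(-1/485)) = 6/(-2 - 1042/485) = 6/(-2012/485) = 6*(-485/2012) = -1455/1006 ≈ -1.4463)
q(t, V) = 1/t - 1107*V (q(t, V) = -1107*V + 1/t = 1/t - 1107*V)
(-3066690 + u)*(-4315870 + q(f, 386)) = (-3066690 + 2602697)*(-4315870 + (1/(-1455/1006) - 1107*386)) = -463993*(-4315870 + (-1006/1455 - 427302)) = -463993*(-4315870 - 621725416/1455) = -463993*(-6901316266/1455) = 3202162438210138/1455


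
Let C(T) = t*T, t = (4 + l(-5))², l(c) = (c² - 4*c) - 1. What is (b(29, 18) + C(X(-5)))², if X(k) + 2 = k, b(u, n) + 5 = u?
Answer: 259338816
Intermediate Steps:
b(u, n) = -5 + u
l(c) = -1 + c² - 4*c
X(k) = -2 + k
t = 2304 (t = (4 + (-1 + (-5)² - 4*(-5)))² = (4 + (-1 + 25 + 20))² = (4 + 44)² = 48² = 2304)
C(T) = 2304*T
(b(29, 18) + C(X(-5)))² = ((-5 + 29) + 2304*(-2 - 5))² = (24 + 2304*(-7))² = (24 - 16128)² = (-16104)² = 259338816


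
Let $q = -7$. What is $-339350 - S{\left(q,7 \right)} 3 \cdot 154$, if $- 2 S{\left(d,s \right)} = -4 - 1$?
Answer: $-340505$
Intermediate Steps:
$S{\left(d,s \right)} = \frac{5}{2}$ ($S{\left(d,s \right)} = - \frac{-4 - 1}{2} = \left(- \frac{1}{2}\right) \left(-5\right) = \frac{5}{2}$)
$-339350 - S{\left(q,7 \right)} 3 \cdot 154 = -339350 - \frac{5}{2} \cdot 3 \cdot 154 = -339350 - \frac{15}{2} \cdot 154 = -339350 - 1155 = -340505$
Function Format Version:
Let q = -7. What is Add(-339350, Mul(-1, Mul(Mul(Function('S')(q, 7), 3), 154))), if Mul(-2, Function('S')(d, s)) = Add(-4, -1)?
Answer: -340505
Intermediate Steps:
Function('S')(d, s) = Rational(5, 2) (Function('S')(d, s) = Mul(Rational(-1, 2), Add(-4, -1)) = Mul(Rational(-1, 2), -5) = Rational(5, 2))
Add(-339350, Mul(-1, Mul(Mul(Function('S')(q, 7), 3), 154))) = Add(-339350, Mul(-1, Mul(Mul(Rational(5, 2), 3), 154))) = Add(-339350, Mul(-1, Mul(Rational(15, 2), 154))) = Add(-339350, Mul(-1, 1155)) = Add(-339350, -1155) = -340505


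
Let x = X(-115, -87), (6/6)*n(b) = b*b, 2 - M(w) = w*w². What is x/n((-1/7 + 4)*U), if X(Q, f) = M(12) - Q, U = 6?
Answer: -8771/2916 ≈ -3.0079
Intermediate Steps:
M(w) = 2 - w³ (M(w) = 2 - w*w² = 2 - w³)
X(Q, f) = -1726 - Q (X(Q, f) = (2 - 1*12³) - Q = (2 - 1*1728) - Q = (2 - 1728) - Q = -1726 - Q)
n(b) = b² (n(b) = b*b = b²)
x = -1611 (x = -1726 - 1*(-115) = -1726 + 115 = -1611)
x/n((-1/7 + 4)*U) = -1611*1/(36*(-1/7 + 4)²) = -1611*1/(36*(-1*⅐ + 4)²) = -1611*1/(36*(-⅐ + 4)²) = -1611/(((27/7)*6)²) = -1611/((162/7)²) = -1611/26244/49 = -1611*49/26244 = -8771/2916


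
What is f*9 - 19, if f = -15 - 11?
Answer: -253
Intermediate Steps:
f = -26
f*9 - 19 = -26*9 - 19 = -234 - 19 = -253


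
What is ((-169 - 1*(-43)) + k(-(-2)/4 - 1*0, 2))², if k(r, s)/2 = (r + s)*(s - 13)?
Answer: 32761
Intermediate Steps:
k(r, s) = 2*(-13 + s)*(r + s) (k(r, s) = 2*((r + s)*(s - 13)) = 2*((r + s)*(-13 + s)) = 2*((-13 + s)*(r + s)) = 2*(-13 + s)*(r + s))
((-169 - 1*(-43)) + k(-(-2)/4 - 1*0, 2))² = ((-169 - 1*(-43)) + (-26*(-(-2)/4 - 1*0) - 26*2 + 2*2² + 2*(-(-2)/4 - 1*0)*2))² = ((-169 + 43) + (-26*(-(-2)/4 + 0) - 52 + 2*4 + 2*(-(-2)/4 + 0)*2))² = (-126 + (-26*(-1*(-½) + 0) - 52 + 8 + 2*(-1*(-½) + 0)*2))² = (-126 + (-26*(½ + 0) - 52 + 8 + 2*(½ + 0)*2))² = (-126 + (-26*½ - 52 + 8 + 2*(½)*2))² = (-126 + (-13 - 52 + 8 + 2))² = (-126 - 55)² = (-181)² = 32761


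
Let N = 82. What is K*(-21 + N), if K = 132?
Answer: 8052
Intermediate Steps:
K*(-21 + N) = 132*(-21 + 82) = 132*61 = 8052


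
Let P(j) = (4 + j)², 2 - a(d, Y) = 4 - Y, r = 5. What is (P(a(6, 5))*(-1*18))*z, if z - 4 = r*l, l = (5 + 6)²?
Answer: -537138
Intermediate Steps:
a(d, Y) = -2 + Y (a(d, Y) = 2 - (4 - Y) = 2 + (-4 + Y) = -2 + Y)
l = 121 (l = 11² = 121)
z = 609 (z = 4 + 5*121 = 4 + 605 = 609)
(P(a(6, 5))*(-1*18))*z = ((4 + (-2 + 5))²*(-1*18))*609 = ((4 + 3)²*(-18))*609 = (7²*(-18))*609 = (49*(-18))*609 = -882*609 = -537138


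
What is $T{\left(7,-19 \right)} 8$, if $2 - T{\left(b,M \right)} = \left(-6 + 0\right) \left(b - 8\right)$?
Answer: $-32$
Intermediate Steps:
$T{\left(b,M \right)} = -46 + 6 b$ ($T{\left(b,M \right)} = 2 - \left(-6 + 0\right) \left(b - 8\right) = 2 - - 6 \left(-8 + b\right) = 2 - \left(48 - 6 b\right) = 2 + \left(-48 + 6 b\right) = -46 + 6 b$)
$T{\left(7,-19 \right)} 8 = \left(-46 + 6 \cdot 7\right) 8 = \left(-46 + 42\right) 8 = \left(-4\right) 8 = -32$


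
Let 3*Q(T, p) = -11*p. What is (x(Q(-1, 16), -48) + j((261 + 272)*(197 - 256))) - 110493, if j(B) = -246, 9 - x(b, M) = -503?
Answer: -110227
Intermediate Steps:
Q(T, p) = -11*p/3 (Q(T, p) = (-11*p)/3 = -11*p/3)
x(b, M) = 512 (x(b, M) = 9 - 1*(-503) = 9 + 503 = 512)
(x(Q(-1, 16), -48) + j((261 + 272)*(197 - 256))) - 110493 = (512 - 246) - 110493 = 266 - 110493 = -110227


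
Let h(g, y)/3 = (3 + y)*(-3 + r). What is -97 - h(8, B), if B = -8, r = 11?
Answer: 23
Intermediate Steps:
h(g, y) = 72 + 24*y (h(g, y) = 3*((3 + y)*(-3 + 11)) = 3*((3 + y)*8) = 3*(24 + 8*y) = 72 + 24*y)
-97 - h(8, B) = -97 - (72 + 24*(-8)) = -97 - (72 - 192) = -97 - 1*(-120) = -97 + 120 = 23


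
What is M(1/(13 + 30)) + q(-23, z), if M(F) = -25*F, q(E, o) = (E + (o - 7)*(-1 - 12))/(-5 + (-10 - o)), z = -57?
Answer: 33737/1806 ≈ 18.681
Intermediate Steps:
q(E, o) = (91 + E - 13*o)/(-15 - o) (q(E, o) = (E + (-7 + o)*(-13))/(-15 - o) = (E + (91 - 13*o))/(-15 - o) = (91 + E - 13*o)/(-15 - o))
M(1/(13 + 30)) + q(-23, z) = -25/(13 + 30) + (-91 - 1*(-23) + 13*(-57))/(15 - 57) = -25/43 + (-91 + 23 - 741)/(-42) = -25*1/43 - 1/42*(-809) = -25/43 + 809/42 = 33737/1806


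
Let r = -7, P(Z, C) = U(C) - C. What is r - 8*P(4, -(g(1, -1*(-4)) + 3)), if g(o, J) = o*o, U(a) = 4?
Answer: -71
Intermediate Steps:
g(o, J) = o²
P(Z, C) = 4 - C
r - 8*P(4, -(g(1, -1*(-4)) + 3)) = -7 - 8*(4 - (-1)*(1² + 3)) = -7 - 8*(4 - (-1)*(1 + 3)) = -7 - 8*(4 - (-1)*4) = -7 - 8*(4 - 1*(-4)) = -7 - 8*(4 + 4) = -7 - 8*8 = -7 - 64 = -71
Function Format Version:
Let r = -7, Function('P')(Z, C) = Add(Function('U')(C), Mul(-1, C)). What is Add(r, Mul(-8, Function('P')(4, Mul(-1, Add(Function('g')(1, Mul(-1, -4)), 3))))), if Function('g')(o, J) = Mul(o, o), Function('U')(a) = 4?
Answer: -71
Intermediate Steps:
Function('g')(o, J) = Pow(o, 2)
Function('P')(Z, C) = Add(4, Mul(-1, C))
Add(r, Mul(-8, Function('P')(4, Mul(-1, Add(Function('g')(1, Mul(-1, -4)), 3))))) = Add(-7, Mul(-8, Add(4, Mul(-1, Mul(-1, Add(Pow(1, 2), 3)))))) = Add(-7, Mul(-8, Add(4, Mul(-1, Mul(-1, Add(1, 3)))))) = Add(-7, Mul(-8, Add(4, Mul(-1, Mul(-1, 4))))) = Add(-7, Mul(-8, Add(4, Mul(-1, -4)))) = Add(-7, Mul(-8, Add(4, 4))) = Add(-7, Mul(-8, 8)) = Add(-7, -64) = -71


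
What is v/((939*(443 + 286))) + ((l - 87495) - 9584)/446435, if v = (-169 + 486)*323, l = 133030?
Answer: 70320500066/305598596985 ≈ 0.23011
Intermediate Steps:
v = 102391 (v = 317*323 = 102391)
v/((939*(443 + 286))) + ((l - 87495) - 9584)/446435 = 102391/((939*(443 + 286))) + ((133030 - 87495) - 9584)/446435 = 102391/((939*729)) + (45535 - 9584)*(1/446435) = 102391/684531 + 35951*(1/446435) = 102391*(1/684531) + 35951/446435 = 102391/684531 + 35951/446435 = 70320500066/305598596985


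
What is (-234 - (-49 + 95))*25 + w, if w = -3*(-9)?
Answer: -6973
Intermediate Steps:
w = 27
(-234 - (-49 + 95))*25 + w = (-234 - (-49 + 95))*25 + 27 = (-234 - 1*46)*25 + 27 = (-234 - 46)*25 + 27 = -280*25 + 27 = -7000 + 27 = -6973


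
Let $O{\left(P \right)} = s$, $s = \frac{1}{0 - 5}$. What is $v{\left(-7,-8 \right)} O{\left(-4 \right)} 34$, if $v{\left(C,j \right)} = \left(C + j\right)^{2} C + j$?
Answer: $\frac{53822}{5} \approx 10764.0$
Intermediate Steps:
$s = - \frac{1}{5}$ ($s = \frac{1}{-5} = - \frac{1}{5} \approx -0.2$)
$v{\left(C,j \right)} = j + C \left(C + j\right)^{2}$ ($v{\left(C,j \right)} = C \left(C + j\right)^{2} + j = j + C \left(C + j\right)^{2}$)
$O{\left(P \right)} = - \frac{1}{5}$
$v{\left(-7,-8 \right)} O{\left(-4 \right)} 34 = \left(-8 - 7 \left(-7 - 8\right)^{2}\right) \left(- \frac{1}{5}\right) 34 = \left(-8 - 7 \left(-15\right)^{2}\right) \left(- \frac{1}{5}\right) 34 = \left(-8 - 1575\right) \left(- \frac{1}{5}\right) 34 = \left(-1583\right) \left(- \frac{1}{5}\right) 34 = \frac{1583}{5} \cdot 34 = \frac{53822}{5}$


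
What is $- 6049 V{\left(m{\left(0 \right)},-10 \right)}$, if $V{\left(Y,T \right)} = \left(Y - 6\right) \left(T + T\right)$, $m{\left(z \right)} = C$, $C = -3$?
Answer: $-1088820$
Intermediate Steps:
$m{\left(z \right)} = -3$
$V{\left(Y,T \right)} = 2 T \left(-6 + Y\right)$ ($V{\left(Y,T \right)} = \left(-6 + Y\right) 2 T = 2 T \left(-6 + Y\right)$)
$- 6049 V{\left(m{\left(0 \right)},-10 \right)} = - 6049 \cdot 2 \left(-10\right) \left(-6 - 3\right) = - 6049 \cdot 2 \left(-10\right) \left(-9\right) = \left(-6049\right) 180 = -1088820$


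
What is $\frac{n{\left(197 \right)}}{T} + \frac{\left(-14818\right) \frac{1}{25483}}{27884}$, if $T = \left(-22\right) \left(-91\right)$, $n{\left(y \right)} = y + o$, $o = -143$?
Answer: $\frac{9585251213}{355639269986} \approx 0.026952$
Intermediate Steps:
$n{\left(y \right)} = -143 + y$ ($n{\left(y \right)} = y - 143 = -143 + y$)
$T = 2002$
$\frac{n{\left(197 \right)}}{T} + \frac{\left(-14818\right) \frac{1}{25483}}{27884} = \frac{-143 + 197}{2002} + \frac{\left(-14818\right) \frac{1}{25483}}{27884} = 54 \cdot \frac{1}{2002} + \left(-14818\right) \frac{1}{25483} \cdot \frac{1}{27884} = \frac{27}{1001} - \frac{7409}{355283986} = \frac{9585251213}{355639269986}$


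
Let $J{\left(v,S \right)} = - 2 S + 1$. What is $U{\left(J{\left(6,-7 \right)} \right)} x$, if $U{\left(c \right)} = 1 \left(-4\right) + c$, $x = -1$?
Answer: $-11$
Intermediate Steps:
$J{\left(v,S \right)} = 1 - 2 S$
$U{\left(c \right)} = -4 + c$
$U{\left(J{\left(6,-7 \right)} \right)} x = \left(-4 + \left(1 - -14\right)\right) \left(-1\right) = \left(-4 + \left(1 + 14\right)\right) \left(-1\right) = \left(-4 + 15\right) \left(-1\right) = 11 \left(-1\right) = -11$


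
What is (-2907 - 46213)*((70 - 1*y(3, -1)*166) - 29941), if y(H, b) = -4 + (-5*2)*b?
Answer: 1516187040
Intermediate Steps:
y(H, b) = -4 - 10*b
(-2907 - 46213)*((70 - 1*y(3, -1)*166) - 29941) = (-2907 - 46213)*((70 - 1*(-4 - 10*(-1))*166) - 29941) = -49120*((70 - 1*(-4 + 10)*166) - 29941) = -49120*((70 - 1*6*166) - 29941) = -49120*((70 - 6*166) - 29941) = -49120*((70 - 1*996) - 29941) = -49120*((70 - 996) - 29941) = -49120*(-926 - 29941) = -49120*(-30867) = 1516187040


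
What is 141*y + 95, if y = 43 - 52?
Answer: -1174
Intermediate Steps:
y = -9
141*y + 95 = 141*(-9) + 95 = -1269 + 95 = -1174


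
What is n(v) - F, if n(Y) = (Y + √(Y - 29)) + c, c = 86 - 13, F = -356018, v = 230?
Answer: 356321 + √201 ≈ 3.5634e+5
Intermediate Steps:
c = 73
n(Y) = 73 + Y + √(-29 + Y) (n(Y) = (Y + √(Y - 29)) + 73 = (Y + √(-29 + Y)) + 73 = 73 + Y + √(-29 + Y))
n(v) - F = (73 + 230 + √(-29 + 230)) - 1*(-356018) = (73 + 230 + √201) + 356018 = (303 + √201) + 356018 = 356321 + √201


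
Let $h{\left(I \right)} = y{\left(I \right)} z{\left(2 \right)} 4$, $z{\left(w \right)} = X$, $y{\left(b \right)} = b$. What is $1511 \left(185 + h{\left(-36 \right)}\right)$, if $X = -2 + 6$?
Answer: $-590801$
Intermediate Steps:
$X = 4$
$z{\left(w \right)} = 4$
$h{\left(I \right)} = 16 I$ ($h{\left(I \right)} = I 4 \cdot 4 = 4 I 4 = 16 I$)
$1511 \left(185 + h{\left(-36 \right)}\right) = 1511 \left(185 + 16 \left(-36\right)\right) = 1511 \left(185 - 576\right) = 1511 \left(-391\right) = -590801$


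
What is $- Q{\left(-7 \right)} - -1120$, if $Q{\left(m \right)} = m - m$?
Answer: $1120$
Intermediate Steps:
$Q{\left(m \right)} = 0$
$- Q{\left(-7 \right)} - -1120 = \left(-1\right) 0 - -1120 = 0 + 1120 = 1120$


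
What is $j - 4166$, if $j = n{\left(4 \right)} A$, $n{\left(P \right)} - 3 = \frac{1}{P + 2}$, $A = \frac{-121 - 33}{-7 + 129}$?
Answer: $- \frac{1526219}{366} \approx -4170.0$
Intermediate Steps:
$A = - \frac{77}{61}$ ($A = - \frac{154}{122} = \left(-154\right) \frac{1}{122} = - \frac{77}{61} \approx -1.2623$)
$n{\left(P \right)} = 3 + \frac{1}{2 + P}$ ($n{\left(P \right)} = 3 + \frac{1}{P + 2} = 3 + \frac{1}{2 + P}$)
$j = - \frac{1463}{366}$ ($j = \frac{7 + 3 \cdot 4}{2 + 4} \left(- \frac{77}{61}\right) = \frac{7 + 12}{6} \left(- \frac{77}{61}\right) = \frac{1}{6} \cdot 19 \left(- \frac{77}{61}\right) = \frac{19}{6} \left(- \frac{77}{61}\right) = - \frac{1463}{366} \approx -3.9973$)
$j - 4166 = - \frac{1463}{366} - 4166 = - \frac{1526219}{366}$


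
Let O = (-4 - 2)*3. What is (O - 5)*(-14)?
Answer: 322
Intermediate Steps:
O = -18 (O = -6*3 = -18)
(O - 5)*(-14) = (-18 - 5)*(-14) = -23*(-14) = 322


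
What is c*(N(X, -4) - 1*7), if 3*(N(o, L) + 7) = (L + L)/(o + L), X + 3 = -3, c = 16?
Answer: -3296/15 ≈ -219.73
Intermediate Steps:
X = -6 (X = -3 - 3 = -6)
N(o, L) = -7 + 2*L/(3*(L + o)) (N(o, L) = -7 + ((L + L)/(o + L))/3 = -7 + ((2*L)/(L + o))/3 = -7 + (2*L/(L + o))/3 = -7 + 2*L/(3*(L + o)))
c*(N(X, -4) - 1*7) = 16*((-7*(-6) - 19/3*(-4))/(-4 - 6) - 1*7) = 16*((42 + 76/3)/(-10) - 7) = 16*(-⅒*202/3 - 7) = 16*(-101/15 - 7) = 16*(-206/15) = -3296/15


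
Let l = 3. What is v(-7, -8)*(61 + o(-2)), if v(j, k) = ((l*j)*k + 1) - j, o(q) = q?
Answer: 10384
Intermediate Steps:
v(j, k) = 1 - j + 3*j*k (v(j, k) = ((3*j)*k + 1) - j = (3*j*k + 1) - j = (1 + 3*j*k) - j = 1 - j + 3*j*k)
v(-7, -8)*(61 + o(-2)) = (1 - 1*(-7) + 3*(-7)*(-8))*(61 - 2) = (1 + 7 + 168)*59 = 176*59 = 10384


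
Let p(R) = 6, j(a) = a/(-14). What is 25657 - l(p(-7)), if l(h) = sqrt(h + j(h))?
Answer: 25657 - sqrt(273)/7 ≈ 25655.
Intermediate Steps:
j(a) = -a/14 (j(a) = a*(-1/14) = -a/14)
l(h) = sqrt(182)*sqrt(h)/14 (l(h) = sqrt(h - h/14) = sqrt(13*h/14) = sqrt(182)*sqrt(h)/14)
25657 - l(p(-7)) = 25657 - sqrt(182)*sqrt(6)/14 = 25657 - sqrt(273)/7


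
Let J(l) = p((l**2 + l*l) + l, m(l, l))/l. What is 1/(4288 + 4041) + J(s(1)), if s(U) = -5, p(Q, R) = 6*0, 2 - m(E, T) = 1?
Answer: 1/8329 ≈ 0.00012006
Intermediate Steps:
m(E, T) = 1 (m(E, T) = 2 - 1*1 = 2 - 1 = 1)
p(Q, R) = 0
J(l) = 0 (J(l) = 0/l = 0)
1/(4288 + 4041) + J(s(1)) = 1/(4288 + 4041) + 0 = 1/8329 + 0 = 1/8329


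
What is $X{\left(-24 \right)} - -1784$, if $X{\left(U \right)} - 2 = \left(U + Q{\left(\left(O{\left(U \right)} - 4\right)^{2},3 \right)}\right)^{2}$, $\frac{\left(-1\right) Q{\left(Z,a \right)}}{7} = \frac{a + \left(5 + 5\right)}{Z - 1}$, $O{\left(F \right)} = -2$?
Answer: $\frac{62339}{25} \approx 2493.6$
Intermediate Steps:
$Q{\left(Z,a \right)} = - \frac{7 \left(10 + a\right)}{-1 + Z}$ ($Q{\left(Z,a \right)} = - 7 \frac{a + \left(5 + 5\right)}{Z - 1} = - 7 \frac{a + 10}{-1 + Z} = - 7 \frac{10 + a}{-1 + Z} = - \frac{7 \left(10 + a\right)}{-1 + Z}$)
$X{\left(U \right)} = 2 + \left(- \frac{13}{5} + U\right)^{2}$ ($X{\left(U \right)} = 2 + \left(U + \frac{7 \left(-10 - 3\right)}{-1 + \left(-2 - 4\right)^{2}}\right)^{2} = 2 + \left(U + \frac{7 \left(-10 - 3\right)}{-1 + \left(-6\right)^{2}}\right)^{2} = 2 + \left(U + 7 \frac{1}{-1 + 36} \left(-13\right)\right)^{2} = 2 + \left(U + 7 \cdot \frac{1}{35} \left(-13\right)\right)^{2} = 2 + \left(U - \frac{13}{5}\right)^{2} = 2 + \left(- \frac{13}{5} + U\right)^{2}$)
$X{\left(-24 \right)} - -1784 = \left(2 + \frac{\left(-13 + 5 \left(-24\right)\right)^{2}}{25}\right) - -1784 = \left(2 + \frac{\left(-13 - 120\right)^{2}}{25}\right) + 1784 = \left(2 + \frac{\left(-133\right)^{2}}{25}\right) + 1784 = \left(2 + \frac{1}{25} \cdot 17689\right) + 1784 = \left(2 + \frac{17689}{25}\right) + 1784 = \frac{17739}{25} + 1784 = \frac{62339}{25}$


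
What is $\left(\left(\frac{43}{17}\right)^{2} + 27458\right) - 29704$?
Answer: $- \frac{647245}{289} \approx -2239.6$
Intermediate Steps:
$\left(\left(\frac{43}{17}\right)^{2} + 27458\right) - 29704 = \left(\frac{1849}{289} + 27458\right) - 29704 = \frac{7937211}{289} - 29704 = - \frac{647245}{289}$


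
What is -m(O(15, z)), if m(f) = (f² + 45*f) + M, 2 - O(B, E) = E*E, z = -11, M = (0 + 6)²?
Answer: -8842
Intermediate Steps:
M = 36 (M = 6² = 36)
O(B, E) = 2 - E² (O(B, E) = 2 - E*E = 2 - E²)
m(f) = 36 + f² + 45*f (m(f) = (f² + 45*f) + 36 = 36 + f² + 45*f)
-m(O(15, z)) = -(36 + (2 - 1*(-11)²)² + 45*(2 - 1*(-11)²)) = -(36 + (2 - 1*121)² + 45*(2 - 1*121)) = -(36 + (2 - 121)² + 45*(2 - 121)) = -(36 + (-119)² + 45*(-119)) = -(36 + 14161 - 5355) = -1*8842 = -8842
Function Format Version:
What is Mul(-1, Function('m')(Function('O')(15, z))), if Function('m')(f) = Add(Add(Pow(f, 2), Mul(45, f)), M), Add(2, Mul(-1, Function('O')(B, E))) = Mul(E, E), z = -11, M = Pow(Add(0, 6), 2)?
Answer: -8842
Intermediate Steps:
M = 36 (M = Pow(6, 2) = 36)
Function('O')(B, E) = Add(2, Mul(-1, Pow(E, 2))) (Function('O')(B, E) = Add(2, Mul(-1, Mul(E, E))) = Add(2, Mul(-1, Pow(E, 2))))
Function('m')(f) = Add(36, Pow(f, 2), Mul(45, f)) (Function('m')(f) = Add(Add(Pow(f, 2), Mul(45, f)), 36) = Add(36, Pow(f, 2), Mul(45, f)))
Mul(-1, Function('m')(Function('O')(15, z))) = Mul(-1, Add(36, Pow(Add(2, Mul(-1, Pow(-11, 2))), 2), Mul(45, Add(2, Mul(-1, Pow(-11, 2)))))) = Mul(-1, Add(36, Pow(Add(2, Mul(-1, 121)), 2), Mul(45, Add(2, Mul(-1, 121))))) = Mul(-1, Add(36, Pow(Add(2, -121), 2), Mul(45, Add(2, -121)))) = Mul(-1, Add(36, Pow(-119, 2), Mul(45, -119))) = Mul(-1, Add(36, 14161, -5355)) = Mul(-1, 8842) = -8842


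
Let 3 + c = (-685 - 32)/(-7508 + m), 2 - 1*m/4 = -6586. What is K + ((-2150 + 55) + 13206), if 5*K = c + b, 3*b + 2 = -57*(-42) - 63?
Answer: 3184351189/282660 ≈ 11266.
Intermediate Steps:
m = 26352 (m = 8 - 4*(-6586) = 8 + 26344 = 26352)
b = 2329/3 (b = -⅔ + (-57*(-42) - 63)/3 = -⅔ + (2394 - 63)/3 = -⅔ + (⅓)*2331 = -⅔ + 777 = 2329/3 ≈ 776.33)
c = -57249/18844 (c = -3 + (-685 - 32)/(-7508 + 26352) = -3 - 717/18844 = -57249/18844 ≈ -3.0380)
K = 43715929/282660 (K = (-57249/18844 + 2329/3)/5 = (⅕)*(43715929/56532) = 43715929/282660 ≈ 154.66)
K + ((-2150 + 55) + 13206) = 43715929/282660 + ((-2150 + 55) + 13206) = 43715929/282660 + (-2095 + 13206) = 43715929/282660 + 11111 = 3184351189/282660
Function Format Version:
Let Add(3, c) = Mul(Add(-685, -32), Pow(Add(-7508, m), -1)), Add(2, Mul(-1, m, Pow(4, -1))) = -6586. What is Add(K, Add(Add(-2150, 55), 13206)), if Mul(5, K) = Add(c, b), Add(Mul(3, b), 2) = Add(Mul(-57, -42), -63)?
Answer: Rational(3184351189, 282660) ≈ 11266.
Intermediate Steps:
m = 26352 (m = Add(8, Mul(-4, -6586)) = Add(8, 26344) = 26352)
b = Rational(2329, 3) (b = Add(Rational(-2, 3), Mul(Rational(1, 3), Add(Mul(-57, -42), -63))) = Add(Rational(-2, 3), Mul(Rational(1, 3), Add(2394, -63))) = Add(Rational(-2, 3), Mul(Rational(1, 3), 2331)) = Add(Rational(-2, 3), 777) = Rational(2329, 3) ≈ 776.33)
c = Rational(-57249, 18844) (c = Add(-3, Mul(Add(-685, -32), Pow(Add(-7508, 26352), -1))) = Add(-3, Mul(-717, Pow(18844, -1))) = Add(-3, Mul(-717, Rational(1, 18844))) = Add(-3, Rational(-717, 18844)) = Rational(-57249, 18844) ≈ -3.0380)
K = Rational(43715929, 282660) (K = Mul(Rational(1, 5), Add(Rational(-57249, 18844), Rational(2329, 3))) = Mul(Rational(1, 5), Rational(43715929, 56532)) = Rational(43715929, 282660) ≈ 154.66)
Add(K, Add(Add(-2150, 55), 13206)) = Add(Rational(43715929, 282660), Add(Add(-2150, 55), 13206)) = Add(Rational(43715929, 282660), Add(-2095, 13206)) = Add(Rational(43715929, 282660), 11111) = Rational(3184351189, 282660)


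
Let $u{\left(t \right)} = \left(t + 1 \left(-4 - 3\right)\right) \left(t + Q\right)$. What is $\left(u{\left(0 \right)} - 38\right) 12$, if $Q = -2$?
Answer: $-288$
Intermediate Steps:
$u{\left(t \right)} = \left(-7 + t\right) \left(-2 + t\right)$ ($u{\left(t \right)} = \left(t + 1 \left(-4 - 3\right)\right) \left(t - 2\right) = \left(t + 1 \left(-7\right)\right) \left(-2 + t\right) = \left(t - 7\right) \left(-2 + t\right) = \left(-7 + t\right) \left(-2 + t\right)$)
$\left(u{\left(0 \right)} - 38\right) 12 = \left(\left(14 + 0^{2} - 0\right) - 38\right) 12 = \left(\left(14 + 0 + 0\right) - 38\right) 12 = \left(14 - 38\right) 12 = \left(-24\right) 12 = -288$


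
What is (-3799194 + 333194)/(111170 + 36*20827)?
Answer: -1733000/430471 ≈ -4.0258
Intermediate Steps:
(-3799194 + 333194)/(111170 + 36*20827) = -3466000/(111170 + 749772) = -3466000/860942 = -3466000*1/860942 = -1733000/430471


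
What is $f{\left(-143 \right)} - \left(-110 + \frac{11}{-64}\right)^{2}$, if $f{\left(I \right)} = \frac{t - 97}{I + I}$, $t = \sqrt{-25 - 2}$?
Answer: $- \frac{7109275287}{585728} - \frac{3 i \sqrt{3}}{286} \approx -12138.0 - 0.018168 i$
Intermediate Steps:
$t = 3 i \sqrt{3}$ ($t = \sqrt{-27} = 3 i \sqrt{3} \approx 5.1962 i$)
$f{\left(I \right)} = \frac{-97 + 3 i \sqrt{3}}{2 I}$ ($f{\left(I \right)} = \frac{3 i \sqrt{3} - 97}{I + I} = \frac{-97 + 3 i \sqrt{3}}{2 I}$)
$f{\left(-143 \right)} - \left(-110 + \frac{11}{-64}\right)^{2} = \frac{-97 + 3 i \sqrt{3}}{2 \left(-143\right)} - \left(-110 + \frac{11}{-64}\right)^{2} = \frac{1}{2} \left(- \frac{1}{143}\right) \left(-97 + 3 i \sqrt{3}\right) - \left(-110 + 11 \left(- \frac{1}{64}\right)\right)^{2} = \left(\frac{97}{286} - \frac{3 i \sqrt{3}}{286}\right) - \left(-110 - \frac{11}{64}\right)^{2} = \left(\frac{97}{286} - \frac{3 i \sqrt{3}}{286}\right) - \left(- \frac{7051}{64}\right)^{2} = \left(\frac{97}{286} - \frac{3 i \sqrt{3}}{286}\right) - \frac{49716601}{4096} = - \frac{7109275287}{585728} - \frac{3 i \sqrt{3}}{286}$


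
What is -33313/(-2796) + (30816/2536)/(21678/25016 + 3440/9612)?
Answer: 712364470153345/32619673937004 ≈ 21.839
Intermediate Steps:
-33313/(-2796) + (30816/2536)/(21678/25016 + 3440/9612) = -33313*(-1/2796) + (30816*(1/2536))/(21678*(1/25016) + 3440*(1/9612)) = 33313/2796 + 3852/(317*(10839/12508 + 860/2403)) = 33313/2796 + 3852/(317*(36802997/30056724)) = 33313/2796 + (3852/317)*(30056724/36802997) = 33313/2796 + 115778500848/11666550049 = 712364470153345/32619673937004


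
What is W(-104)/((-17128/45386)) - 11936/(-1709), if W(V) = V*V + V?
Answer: -103833543510/3658969 ≈ -28378.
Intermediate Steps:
W(V) = V + V**2 (W(V) = V**2 + V = V + V**2)
W(-104)/((-17128/45386)) - 11936/(-1709) = (-104*(1 - 104))/((-17128/45386)) - 11936/(-1709) = (-104*(-103))/((-17128*1/45386)) - 11936*(-1/1709) = 10712/(-8564/22693) + 11936/1709 = 10712*(-22693/8564) + 11936/1709 = -60771854/2141 + 11936/1709 = -103833543510/3658969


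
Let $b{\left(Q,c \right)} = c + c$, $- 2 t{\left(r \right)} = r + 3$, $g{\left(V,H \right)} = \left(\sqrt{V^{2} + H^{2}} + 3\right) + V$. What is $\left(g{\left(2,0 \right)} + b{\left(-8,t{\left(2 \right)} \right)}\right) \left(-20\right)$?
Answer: $-40$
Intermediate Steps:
$g{\left(V,H \right)} = 3 + V + \sqrt{H^{2} + V^{2}}$ ($g{\left(V,H \right)} = \left(\sqrt{H^{2} + V^{2}} + 3\right) + V = \left(3 + \sqrt{H^{2} + V^{2}}\right) + V = 3 + V + \sqrt{H^{2} + V^{2}}$)
$t{\left(r \right)} = - \frac{3}{2} - \frac{r}{2}$ ($t{\left(r \right)} = - \frac{r + 3}{2} = - \frac{3 + r}{2} = - \frac{3}{2} - \frac{r}{2}$)
$b{\left(Q,c \right)} = 2 c$
$\left(g{\left(2,0 \right)} + b{\left(-8,t{\left(2 \right)} \right)}\right) \left(-20\right) = \left(\left(3 + 2 + \sqrt{0^{2} + 2^{2}}\right) + 2 \left(- \frac{3}{2} - 1\right)\right) \left(-20\right) = \left(\left(3 + 2 + \sqrt{0 + 4}\right) + 2 \left(- \frac{3}{2} - 1\right)\right) \left(-20\right) = \left(\left(3 + 2 + \sqrt{4}\right) + 2 \left(- \frac{5}{2}\right)\right) \left(-20\right) = \left(\left(3 + 2 + 2\right) - 5\right) \left(-20\right) = \left(7 - 5\right) \left(-20\right) = 2 \left(-20\right) = -40$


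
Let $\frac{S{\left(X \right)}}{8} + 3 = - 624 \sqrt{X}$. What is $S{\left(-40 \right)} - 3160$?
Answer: $-3184 - 9984 i \sqrt{10} \approx -3184.0 - 31572.0 i$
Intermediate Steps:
$S{\left(X \right)} = -24 - 4992 \sqrt{X}$ ($S{\left(X \right)} = -24 + 8 \left(- 624 \sqrt{X}\right) = -24 - 4992 \sqrt{X}$)
$S{\left(-40 \right)} - 3160 = \left(-24 - 4992 \sqrt{-40}\right) - 3160 = \left(-24 - 4992 \cdot 2 i \sqrt{10}\right) - 3160 = \left(-24 - 9984 i \sqrt{10}\right) - 3160 = -3184 - 9984 i \sqrt{10}$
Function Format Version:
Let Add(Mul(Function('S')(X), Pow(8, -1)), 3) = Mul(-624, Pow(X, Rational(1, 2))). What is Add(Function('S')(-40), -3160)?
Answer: Add(-3184, Mul(-9984, I, Pow(10, Rational(1, 2)))) ≈ Add(-3184.0, Mul(-31572., I))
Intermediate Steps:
Function('S')(X) = Add(-24, Mul(-4992, Pow(X, Rational(1, 2)))) (Function('S')(X) = Add(-24, Mul(8, Mul(-624, Pow(X, Rational(1, 2))))) = Add(-24, Mul(-4992, Pow(X, Rational(1, 2)))))
Add(Function('S')(-40), -3160) = Add(Add(-24, Mul(-4992, Pow(-40, Rational(1, 2)))), -3160) = Add(Add(-24, Mul(-4992, Mul(2, I, Pow(10, Rational(1, 2))))), -3160) = Add(Add(-24, Mul(-9984, I, Pow(10, Rational(1, 2)))), -3160) = Add(-3184, Mul(-9984, I, Pow(10, Rational(1, 2))))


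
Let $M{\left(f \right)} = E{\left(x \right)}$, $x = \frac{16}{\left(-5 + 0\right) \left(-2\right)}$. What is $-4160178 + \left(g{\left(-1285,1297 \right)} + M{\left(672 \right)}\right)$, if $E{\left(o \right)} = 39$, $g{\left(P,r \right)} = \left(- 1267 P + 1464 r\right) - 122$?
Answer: $-633358$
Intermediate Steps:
$g{\left(P,r \right)} = -122 - 1267 P + 1464 r$
$x = \frac{8}{5}$ ($x = \frac{16}{\left(-5\right) \left(-2\right)} = \frac{16}{10} = 16 \cdot \frac{1}{10} = \frac{8}{5} \approx 1.6$)
$M{\left(f \right)} = 39$
$-4160178 + \left(g{\left(-1285,1297 \right)} + M{\left(672 \right)}\right) = -4160178 + \left(\left(-122 - -1628095 + 1464 \cdot 1297\right) + 39\right) = -4160178 + \left(\left(-122 + 1628095 + 1898808\right) + 39\right) = -4160178 + \left(3526781 + 39\right) = -4160178 + 3526820 = -633358$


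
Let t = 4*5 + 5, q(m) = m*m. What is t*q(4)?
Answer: 400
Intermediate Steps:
q(m) = m²
t = 25 (t = 20 + 5 = 25)
t*q(4) = 25*4² = 25*16 = 400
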